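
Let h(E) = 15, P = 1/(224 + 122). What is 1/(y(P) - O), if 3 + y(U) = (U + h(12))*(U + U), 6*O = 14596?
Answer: -179574/437366833 ≈ -0.00041058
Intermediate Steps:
P = 1/346 ≈ 0.0028902
O = 7298/3 (O = (⅙)*14596 = 7298/3 ≈ 2432.7)
y(U) = -3 + 2*U*(15 + U) (y(U) = -3 + (U + 15)*(U + U) = -3 + (15 + U)*(2*U) = -3 + 2*U*(15 + U))
1/(y(P) - O) = 1/((-3 + 2*(1/346)² + 30*(1/346)) - 1*7298/3) = 1/((-3 + 2*(1/119716) + 15/173) - 7298/3) = 1/((-3 + 1/59858 + 15/173) - 7298/3) = 1/(-174383/59858 - 7298/3) = 1/(-437366833/179574) = -179574/437366833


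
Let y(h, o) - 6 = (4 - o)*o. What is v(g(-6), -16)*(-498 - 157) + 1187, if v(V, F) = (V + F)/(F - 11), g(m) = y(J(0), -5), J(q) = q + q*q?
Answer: -3976/27 ≈ -147.26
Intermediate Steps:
J(q) = q + q**2
y(h, o) = 6 + o*(4 - o) (y(h, o) = 6 + (4 - o)*o = 6 + o*(4 - o))
g(m) = -39 (g(m) = 6 - 1*(-5)**2 + 4*(-5) = 6 - 1*25 - 20 = 6 - 25 - 20 = -39)
v(V, F) = (F + V)/(-11 + F)
v(g(-6), -16)*(-498 - 157) + 1187 = ((-16 - 39)/(-11 - 16))*(-498 - 157) + 1187 = (-55/(-27))*(-655) + 1187 = -1/27*(-55)*(-655) + 1187 = (55/27)*(-655) + 1187 = -36025/27 + 1187 = -3976/27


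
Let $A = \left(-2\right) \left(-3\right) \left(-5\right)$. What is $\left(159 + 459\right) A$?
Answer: $-18540$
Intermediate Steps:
$A = -30$ ($A = 6 \left(-5\right) = -30$)
$\left(159 + 459\right) A = \left(159 + 459\right) \left(-30\right) = 618 \left(-30\right) = -18540$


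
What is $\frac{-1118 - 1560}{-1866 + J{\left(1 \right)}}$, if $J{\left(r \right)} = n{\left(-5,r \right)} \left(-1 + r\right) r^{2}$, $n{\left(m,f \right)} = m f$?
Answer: $\frac{1339}{933} \approx 1.4352$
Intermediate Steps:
$n{\left(m,f \right)} = f m$
$J{\left(r \right)} = - 5 r^{3} \left(-1 + r\right)$ ($J{\left(r \right)} = r \left(-5\right) \left(-1 + r\right) r^{2} = - 5 r \left(-1 + r\right) r^{2} = - 5 r^{3} \left(-1 + r\right)$)
$\frac{-1118 - 1560}{-1866 + J{\left(1 \right)}} = \frac{-1118 - 1560}{-1866 + 5 \cdot 1^{3} \left(1 - 1\right)} = - \frac{2678}{-1866 + 5 \cdot 1 \left(1 - 1\right)} = - \frac{2678}{-1866 + 5 \cdot 1 \cdot 0} = - \frac{2678}{-1866 + 0} = - \frac{2678}{-1866} = \left(-2678\right) \left(- \frac{1}{1866}\right) = \frac{1339}{933}$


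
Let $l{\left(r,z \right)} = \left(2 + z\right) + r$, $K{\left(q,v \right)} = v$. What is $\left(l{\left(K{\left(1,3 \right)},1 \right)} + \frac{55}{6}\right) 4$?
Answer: $\frac{182}{3} \approx 60.667$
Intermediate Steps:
$l{\left(r,z \right)} = 2 + r + z$
$\left(l{\left(K{\left(1,3 \right)},1 \right)} + \frac{55}{6}\right) 4 = \left(\left(2 + 3 + 1\right) + \frac{55}{6}\right) 4 = \left(6 + 55 \cdot \frac{1}{6}\right) 4 = \left(6 + \frac{55}{6}\right) 4 = \frac{91}{6} \cdot 4 = \frac{182}{3}$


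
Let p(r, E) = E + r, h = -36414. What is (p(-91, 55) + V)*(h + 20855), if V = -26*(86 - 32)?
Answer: 22404960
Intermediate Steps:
V = -1404 (V = -26*54 = -1404)
(p(-91, 55) + V)*(h + 20855) = ((55 - 91) - 1404)*(-36414 + 20855) = (-36 - 1404)*(-15559) = -1440*(-15559) = 22404960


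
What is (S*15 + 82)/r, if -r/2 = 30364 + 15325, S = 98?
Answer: -776/45689 ≈ -0.016984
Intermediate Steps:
r = -91378 (r = -2*(30364 + 15325) = -2*45689 = -91378)
(S*15 + 82)/r = (98*15 + 82)/(-91378) = (1470 + 82)*(-1/91378) = 1552*(-1/91378) = -776/45689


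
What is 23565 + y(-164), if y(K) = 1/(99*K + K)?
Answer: 386465999/16400 ≈ 23565.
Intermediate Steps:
y(K) = 1/(100*K)
23565 + y(-164) = 23565 + (1/100)/(-164) = 23565 + (1/100)*(-1/164) = 23565 - 1/16400 = 386465999/16400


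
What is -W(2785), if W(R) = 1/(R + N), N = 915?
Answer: -1/3700 ≈ -0.00027027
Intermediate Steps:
W(R) = 1/(915 + R) (W(R) = 1/(R + 915) = 1/(915 + R))
-W(2785) = -1/(915 + 2785) = -1/3700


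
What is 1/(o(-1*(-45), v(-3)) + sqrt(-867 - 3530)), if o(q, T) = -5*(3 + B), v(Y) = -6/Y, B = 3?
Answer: -30/5297 - I*sqrt(4397)/5297 ≈ -0.0056636 - 0.012518*I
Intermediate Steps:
o(q, T) = -30 (o(q, T) = -5*(3 + 3) = -5*6 = -30)
1/(o(-1*(-45), v(-3)) + sqrt(-867 - 3530)) = 1/(-30 + sqrt(-867 - 3530)) = 1/(-30 + sqrt(-4397)) = 1/(-30 + I*sqrt(4397))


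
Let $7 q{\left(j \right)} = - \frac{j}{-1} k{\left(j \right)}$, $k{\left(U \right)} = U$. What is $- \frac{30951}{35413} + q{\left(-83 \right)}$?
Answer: $\frac{34820500}{35413} \approx 983.27$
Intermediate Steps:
$q{\left(j \right)} = \frac{j^{2}}{7}$ ($q{\left(j \right)} = \frac{- \frac{j}{-1} j}{7} = \frac{- j \left(-1\right) j}{7} = \frac{- \left(-1\right) j j}{7} = \frac{j j}{7} = \frac{j^{2}}{7}$)
$- \frac{30951}{35413} + q{\left(-83 \right)} = - \frac{30951}{35413} + \frac{\left(-83\right)^{2}}{7} = \left(-30951\right) \frac{1}{35413} + \frac{1}{7} \cdot 6889 = - \frac{30951}{35413} + \frac{6889}{7} = \frac{34820500}{35413}$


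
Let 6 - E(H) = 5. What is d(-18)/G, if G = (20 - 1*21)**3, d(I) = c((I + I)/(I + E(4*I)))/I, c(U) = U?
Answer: 2/17 ≈ 0.11765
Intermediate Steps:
E(H) = 1 (E(H) = 6 - 1*5 = 6 - 5 = 1)
d(I) = 2/(1 + I) (d(I) = ((I + I)/(I + 1))/I = ((2*I)/(1 + I))/I = (2*I/(1 + I))/I = 2/(1 + I))
G = -1 (G = (20 - 21)**3 = (-1)**3 = -1)
d(-18)/G = (2/(1 - 18))/(-1) = (2/(-17))*(-1) = (2*(-1/17))*(-1) = -2/17*(-1) = 2/17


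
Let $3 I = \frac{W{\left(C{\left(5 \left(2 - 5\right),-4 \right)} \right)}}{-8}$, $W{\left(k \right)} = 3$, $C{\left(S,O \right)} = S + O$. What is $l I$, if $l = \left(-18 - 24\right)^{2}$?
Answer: $- \frac{441}{2} \approx -220.5$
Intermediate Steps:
$C{\left(S,O \right)} = O + S$
$I = - \frac{1}{8}$ ($I = \frac{3 \frac{1}{-8}}{3} = \frac{3 \left(- \frac{1}{8}\right)}{3} = \frac{1}{3} \left(- \frac{3}{8}\right) = - \frac{1}{8} \approx -0.125$)
$l = 1764$ ($l = \left(-18 - 24\right)^{2} = \left(-42\right)^{2} = 1764$)
$l I = 1764 \left(- \frac{1}{8}\right) = - \frac{441}{2}$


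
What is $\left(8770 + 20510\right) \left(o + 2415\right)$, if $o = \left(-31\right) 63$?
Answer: $13527360$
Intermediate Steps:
$o = -1953$
$\left(8770 + 20510\right) \left(o + 2415\right) = \left(8770 + 20510\right) \left(-1953 + 2415\right) = 29280 \cdot 462 = 13527360$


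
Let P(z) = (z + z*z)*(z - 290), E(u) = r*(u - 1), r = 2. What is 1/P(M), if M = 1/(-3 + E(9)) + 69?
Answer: -2197/2349520016 ≈ -9.3508e-7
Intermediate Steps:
E(u) = -2 + 2*u (E(u) = 2*(u - 1) = 2*(-1 + u) = -2 + 2*u)
M = 898/13 (M = 1/(-3 + (-2 + 2*9)) + 69 = 1/(-3 + (-2 + 18)) + 69 = 1/(-3 + 16) + 69 = 1/13 + 69 = 898/13 ≈ 69.077)
P(z) = (-290 + z)*(z + z²) (P(z) = (z + z²)*(-290 + z) = (-290 + z)*(z + z²))
1/P(M) = 1/(898*(-290 + (898/13)² - 289*898/13)/13) = 1/(898*(-290 + 806404/169 - 259522/13)/13) = 1/((898/13)*(-2616392/169)) = 1/(-2349520016/2197) = -2197/2349520016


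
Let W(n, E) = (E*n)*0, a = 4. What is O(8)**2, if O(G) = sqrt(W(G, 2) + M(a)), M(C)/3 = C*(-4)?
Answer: -48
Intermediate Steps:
W(n, E) = 0
M(C) = -12*C (M(C) = 3*(C*(-4)) = 3*(-4*C) = -12*C)
O(G) = 4*I*sqrt(3) (O(G) = sqrt(0 - 12*4) = sqrt(0 - 48) = sqrt(-48) = 4*I*sqrt(3))
O(8)**2 = (4*I*sqrt(3))**2 = -48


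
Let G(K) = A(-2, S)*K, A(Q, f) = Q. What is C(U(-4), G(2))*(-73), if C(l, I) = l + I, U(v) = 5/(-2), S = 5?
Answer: 949/2 ≈ 474.50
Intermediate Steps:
U(v) = -5/2 (U(v) = 5*(-1/2) = -5/2)
G(K) = -2*K
C(l, I) = I + l
C(U(-4), G(2))*(-73) = (-2*2 - 5/2)*(-73) = (-4 - 5/2)*(-73) = -13/2*(-73) = 949/2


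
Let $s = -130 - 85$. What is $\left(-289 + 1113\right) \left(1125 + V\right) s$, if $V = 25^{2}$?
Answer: $-310030000$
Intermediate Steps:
$s = -215$ ($s = -130 - 85 = -215$)
$V = 625$
$\left(-289 + 1113\right) \left(1125 + V\right) s = \left(-289 + 1113\right) \left(1125 + 625\right) \left(-215\right) = 824 \cdot 1750 \left(-215\right) = 1442000 \left(-215\right) = -310030000$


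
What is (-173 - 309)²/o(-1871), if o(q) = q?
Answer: -232324/1871 ≈ -124.17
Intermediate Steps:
(-173 - 309)²/o(-1871) = (-173 - 309)²/(-1871) = (-482)²*(-1/1871) = 232324*(-1/1871) = -232324/1871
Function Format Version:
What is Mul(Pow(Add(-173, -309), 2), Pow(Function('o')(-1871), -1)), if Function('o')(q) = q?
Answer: Rational(-232324, 1871) ≈ -124.17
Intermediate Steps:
Mul(Pow(Add(-173, -309), 2), Pow(Function('o')(-1871), -1)) = Mul(Pow(Add(-173, -309), 2), Pow(-1871, -1)) = Mul(Pow(-482, 2), Rational(-1, 1871)) = Mul(232324, Rational(-1, 1871)) = Rational(-232324, 1871)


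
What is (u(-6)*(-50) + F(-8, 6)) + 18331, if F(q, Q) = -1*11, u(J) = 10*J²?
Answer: 320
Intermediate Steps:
F(q, Q) = -11
(u(-6)*(-50) + F(-8, 6)) + 18331 = ((10*(-6)²)*(-50) - 11) + 18331 = ((10*36)*(-50) - 11) + 18331 = (360*(-50) - 11) + 18331 = (-18000 - 11) + 18331 = -18011 + 18331 = 320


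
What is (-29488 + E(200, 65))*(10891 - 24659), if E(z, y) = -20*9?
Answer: 408469024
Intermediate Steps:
E(z, y) = -180
(-29488 + E(200, 65))*(10891 - 24659) = (-29488 - 180)*(10891 - 24659) = -29668*(-13768) = 408469024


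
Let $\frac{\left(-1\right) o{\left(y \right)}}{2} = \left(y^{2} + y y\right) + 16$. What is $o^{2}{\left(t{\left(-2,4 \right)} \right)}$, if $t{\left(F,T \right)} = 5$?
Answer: $17424$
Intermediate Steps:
$o{\left(y \right)} = -32 - 4 y^{2}$ ($o{\left(y \right)} = - 2 \left(\left(y^{2} + y y\right) + 16\right) = - 2 \left(\left(y^{2} + y^{2}\right) + 16\right) = - 2 \left(2 y^{2} + 16\right) = - 2 \left(16 + 2 y^{2}\right) = -32 - 4 y^{2}$)
$o^{2}{\left(t{\left(-2,4 \right)} \right)} = \left(-32 - 4 \cdot 5^{2}\right)^{2} = \left(-32 - 100\right)^{2} = \left(-132\right)^{2} = 17424$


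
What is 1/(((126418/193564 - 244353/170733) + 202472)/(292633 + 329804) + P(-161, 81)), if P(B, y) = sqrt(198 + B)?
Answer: -3978477769566308017300762674/451239372535934840438125045931 + 12230635762094718178922186916*sqrt(37)/451239372535934840438125045931 ≈ 0.15605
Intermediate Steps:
1/(((126418/193564 - 244353/170733) + 202472)/(292633 + 329804) + P(-161, 81)) = 1/(((126418/193564 - 244353/170733) + 202472)/(292633 + 329804) + sqrt(198 - 161)) = 1/(((126418*(1/193564) - 244353*1/170733) + 202472)/622437 + sqrt(37)) = 1/(((2039/3122 - 81451/56911) + 202472)*(1/622437) + sqrt(37)) = 1/((-138248493/177676142 + 202472)*(1/622437) + sqrt(37)) = 1/((35974305574531/177676142)*(1/622437) + sqrt(37)) = 1/(35974305574531/110592204798054 + sqrt(37))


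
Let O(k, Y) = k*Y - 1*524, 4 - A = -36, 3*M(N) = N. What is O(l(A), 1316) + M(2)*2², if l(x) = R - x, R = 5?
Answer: -139744/3 ≈ -46581.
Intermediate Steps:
M(N) = N/3
A = 40 (A = 4 - 1*(-36) = 4 + 36 = 40)
l(x) = 5 - x
O(k, Y) = -524 + Y*k (O(k, Y) = Y*k - 524 = -524 + Y*k)
O(l(A), 1316) + M(2)*2² = (-524 + 1316*(5 - 1*40)) + ((⅓)*2)*2² = (-524 + 1316*(5 - 40)) + (⅔)*4 = (-524 + 1316*(-35)) + 8/3 = (-524 - 46060) + 8/3 = -46584 + 8/3 = -139744/3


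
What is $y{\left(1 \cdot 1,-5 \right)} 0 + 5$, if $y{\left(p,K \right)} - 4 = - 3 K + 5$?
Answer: $5$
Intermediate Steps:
$y{\left(p,K \right)} = 9 - 3 K$ ($y{\left(p,K \right)} = 4 - \left(-5 + 3 K\right) = 9 - 3 K$)
$y{\left(1 \cdot 1,-5 \right)} 0 + 5 = \left(9 - -15\right) 0 + 5 = \left(9 + 15\right) 0 + 5 = 24 \cdot 0 + 5 = 0 + 5 = 5$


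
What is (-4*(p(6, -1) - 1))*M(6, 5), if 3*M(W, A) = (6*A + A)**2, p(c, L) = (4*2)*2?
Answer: -24500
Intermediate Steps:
p(c, L) = 16 (p(c, L) = 8*2 = 16)
M(W, A) = 49*A**2/3 (M(W, A) = (6*A + A)**2/3 = (7*A)**2/3 = (49*A**2)/3 = 49*A**2/3)
(-4*(p(6, -1) - 1))*M(6, 5) = (-4*(16 - 1))*((49/3)*5**2) = (-4*15)*((49/3)*25) = -60*1225/3 = -24500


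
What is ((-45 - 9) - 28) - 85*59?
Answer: -5097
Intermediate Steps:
((-45 - 9) - 28) - 85*59 = (-54 - 28) - 5015 = -82 - 5015 = -5097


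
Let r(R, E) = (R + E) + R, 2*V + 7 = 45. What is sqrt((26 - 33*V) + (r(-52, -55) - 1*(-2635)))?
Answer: 25*sqrt(3) ≈ 43.301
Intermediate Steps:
V = 19 (V = -7/2 + (1/2)*45 = -7/2 + 45/2 = 19)
r(R, E) = E + 2*R (r(R, E) = (E + R) + R = E + 2*R)
sqrt((26 - 33*V) + (r(-52, -55) - 1*(-2635))) = sqrt((26 - 33*19) + ((-55 + 2*(-52)) - 1*(-2635))) = sqrt((26 - 627) + ((-55 - 104) + 2635)) = sqrt(-601 + (-159 + 2635)) = sqrt(-601 + 2476) = sqrt(1875) = 25*sqrt(3)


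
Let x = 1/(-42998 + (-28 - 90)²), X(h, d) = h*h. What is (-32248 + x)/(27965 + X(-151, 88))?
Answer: -937578353/1475970684 ≈ -0.63523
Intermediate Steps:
X(h, d) = h²
x = -1/29074 (x = 1/(-42998 + (-118)²) = 1/(-42998 + 13924) = 1/(-29074) = -1/29074 ≈ -3.4395e-5)
(-32248 + x)/(27965 + X(-151, 88)) = (-32248 - 1/29074)/(27965 + (-151)²) = -937578353/(29074*(27965 + 22801)) = -937578353/29074/50766 = -937578353/29074*1/50766 = -937578353/1475970684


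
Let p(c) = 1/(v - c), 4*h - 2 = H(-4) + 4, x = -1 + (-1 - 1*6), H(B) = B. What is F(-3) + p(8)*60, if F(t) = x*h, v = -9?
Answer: -128/17 ≈ -7.5294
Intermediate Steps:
x = -8 (x = -1 + (-1 - 6) = -1 - 7 = -8)
h = ½ (h = ½ + (-4 + 4)/4 = ½ + (¼)*0 = ½ + 0 = ½ ≈ 0.50000)
F(t) = -4 (F(t) = -8*½ = -4)
p(c) = 1/(-9 - c)
F(-3) + p(8)*60 = -4 - 1/(9 + 8)*60 = -4 - 1/17*60 = -4 - 60/17 = -128/17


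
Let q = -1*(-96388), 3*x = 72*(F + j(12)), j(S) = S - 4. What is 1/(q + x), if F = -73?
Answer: 1/94828 ≈ 1.0545e-5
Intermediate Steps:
j(S) = -4 + S
x = -1560 (x = (72*(-73 + (-4 + 12)))/3 = (72*(-73 + 8))/3 = (72*(-65))/3 = (1/3)*(-4680) = -1560)
q = 96388
1/(q + x) = 1/(96388 - 1560) = 1/94828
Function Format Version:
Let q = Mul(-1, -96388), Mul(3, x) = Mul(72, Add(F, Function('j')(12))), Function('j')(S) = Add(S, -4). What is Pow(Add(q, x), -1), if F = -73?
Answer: Rational(1, 94828) ≈ 1.0545e-5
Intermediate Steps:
Function('j')(S) = Add(-4, S)
x = -1560 (x = Mul(Rational(1, 3), Mul(72, Add(-73, Add(-4, 12)))) = Mul(Rational(1, 3), Mul(72, Add(-73, 8))) = Mul(Rational(1, 3), Mul(72, -65)) = Mul(Rational(1, 3), -4680) = -1560)
q = 96388
Pow(Add(q, x), -1) = Pow(Add(96388, -1560), -1) = Pow(94828, -1) = Rational(1, 94828)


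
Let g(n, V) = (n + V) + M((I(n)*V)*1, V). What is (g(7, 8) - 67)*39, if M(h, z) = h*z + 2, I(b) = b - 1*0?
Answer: 15522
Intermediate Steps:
I(b) = b (I(b) = b + 0 = b)
M(h, z) = 2 + h*z
g(n, V) = 2 + V + n + n*V**2 (g(n, V) = (n + V) + (2 + ((n*V)*1)*V) = (V + n) + (2 + ((V*n)*1)*V) = (V + n) + (2 + (V*n)*V) = (V + n) + (2 + n*V**2) = 2 + V + n + n*V**2)
(g(7, 8) - 67)*39 = ((2 + 8 + 7 + 7*8**2) - 67)*39 = ((2 + 8 + 7 + 7*64) - 67)*39 = ((2 + 8 + 7 + 448) - 67)*39 = (465 - 67)*39 = 398*39 = 15522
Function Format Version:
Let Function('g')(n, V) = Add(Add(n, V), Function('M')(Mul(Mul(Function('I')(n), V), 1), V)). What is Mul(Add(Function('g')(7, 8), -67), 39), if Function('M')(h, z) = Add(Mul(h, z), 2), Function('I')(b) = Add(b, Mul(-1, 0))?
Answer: 15522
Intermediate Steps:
Function('I')(b) = b (Function('I')(b) = Add(b, 0) = b)
Function('M')(h, z) = Add(2, Mul(h, z))
Function('g')(n, V) = Add(2, V, n, Mul(n, Pow(V, 2))) (Function('g')(n, V) = Add(Add(n, V), Add(2, Mul(Mul(Mul(n, V), 1), V))) = Add(Add(V, n), Add(2, Mul(Mul(Mul(V, n), 1), V))) = Add(Add(V, n), Add(2, Mul(Mul(V, n), V))) = Add(Add(V, n), Add(2, Mul(n, Pow(V, 2)))) = Add(2, V, n, Mul(n, Pow(V, 2))))
Mul(Add(Function('g')(7, 8), -67), 39) = Mul(Add(Add(2, 8, 7, Mul(7, Pow(8, 2))), -67), 39) = Mul(Add(Add(2, 8, 7, Mul(7, 64)), -67), 39) = Mul(Add(Add(2, 8, 7, 448), -67), 39) = Mul(Add(465, -67), 39) = Mul(398, 39) = 15522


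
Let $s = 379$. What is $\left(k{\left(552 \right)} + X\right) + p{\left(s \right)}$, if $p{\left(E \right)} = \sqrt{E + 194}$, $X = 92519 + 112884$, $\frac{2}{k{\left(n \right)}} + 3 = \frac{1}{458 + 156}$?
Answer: $\frac{378145695}{1841} + \sqrt{573} \approx 2.0543 \cdot 10^{5}$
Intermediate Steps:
$k{\left(n \right)} = - \frac{1228}{1841}$ ($k{\left(n \right)} = \frac{2}{-3 + \frac{1}{458 + 156}} = \frac{2}{-3 + \frac{1}{614}} = \frac{2}{- \frac{1841}{614}} = 2 \left(- \frac{614}{1841}\right) = - \frac{1228}{1841}$)
$X = 205403$
$p{\left(E \right)} = \sqrt{194 + E}$
$\left(k{\left(552 \right)} + X\right) + p{\left(s \right)} = \left(- \frac{1228}{1841} + 205403\right) + \sqrt{194 + 379} = \frac{378145695}{1841} + \sqrt{573}$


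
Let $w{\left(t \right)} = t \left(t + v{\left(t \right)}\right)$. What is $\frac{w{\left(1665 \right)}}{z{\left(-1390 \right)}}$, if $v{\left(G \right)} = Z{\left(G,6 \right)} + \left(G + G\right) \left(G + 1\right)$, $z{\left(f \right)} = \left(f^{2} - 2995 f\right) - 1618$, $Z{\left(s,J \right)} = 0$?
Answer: $\frac{91483425}{60332} \approx 1516.3$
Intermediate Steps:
$z{\left(f \right)} = -1618 + f^{2} - 2995 f$
$v{\left(G \right)} = 2 G \left(1 + G\right)$ ($v{\left(G \right)} = 0 + \left(G + G\right) \left(G + 1\right) = 0 + 2 G \left(1 + G\right) = 2 G \left(1 + G\right)$)
$w{\left(t \right)} = t \left(t + 2 t \left(1 + t\right)\right)$
$\frac{w{\left(1665 \right)}}{z{\left(-1390 \right)}} = \frac{1665^{2} \left(3 + 2 \cdot 1665\right)}{-1618 + \left(-1390\right)^{2} - -4163050} = \frac{2772225 \left(3 + 3330\right)}{-1618 + 1932100 + 4163050} = \frac{2772225 \cdot 3333}{6093532} = 9239825925 \cdot \frac{1}{6093532} = \frac{91483425}{60332}$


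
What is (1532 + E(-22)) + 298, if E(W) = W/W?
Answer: 1831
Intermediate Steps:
E(W) = 1
(1532 + E(-22)) + 298 = (1532 + 1) + 298 = 1533 + 298 = 1831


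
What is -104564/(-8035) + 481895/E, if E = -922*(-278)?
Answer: 30673452549/2059499060 ≈ 14.894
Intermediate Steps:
E = 256316
-104564/(-8035) + 481895/E = -104564/(-8035) + 481895/256316 = -104564*(-1/8035) + 481895*(1/256316) = 104564/8035 + 481895/256316 = 30673452549/2059499060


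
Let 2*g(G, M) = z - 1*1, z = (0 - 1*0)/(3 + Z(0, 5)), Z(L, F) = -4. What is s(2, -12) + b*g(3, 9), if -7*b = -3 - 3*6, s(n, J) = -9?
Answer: -21/2 ≈ -10.500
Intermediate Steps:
b = 3 (b = -(-3 - 3*6)/7 = -(-3 - 18)/7 = -1/7*(-21) = 3)
z = 0 (z = (0 - 1*0)/(3 - 4) = (0 + 0)/(-1) = 0*(-1) = 0)
g(G, M) = -1/2 (g(G, M) = (0 - 1*1)/2 = (0 - 1)/2 = (1/2)*(-1) = -1/2)
s(2, -12) + b*g(3, 9) = -9 + 3*(-1/2) = -9 - 3/2 = -21/2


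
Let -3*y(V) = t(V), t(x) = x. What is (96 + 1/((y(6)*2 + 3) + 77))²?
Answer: 53246209/5776 ≈ 9218.5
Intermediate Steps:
y(V) = -V/3
(96 + 1/((y(6)*2 + 3) + 77))² = (96 + 1/((-⅓*6*2 + 3) + 77))² = (96 + 1/((-2*2 + 3) + 77))² = (96 + 1/((-4 + 3) + 77))² = (96 + 1/(-1 + 77))² = (96 + 1/76)² = (7297/76)² = 53246209/5776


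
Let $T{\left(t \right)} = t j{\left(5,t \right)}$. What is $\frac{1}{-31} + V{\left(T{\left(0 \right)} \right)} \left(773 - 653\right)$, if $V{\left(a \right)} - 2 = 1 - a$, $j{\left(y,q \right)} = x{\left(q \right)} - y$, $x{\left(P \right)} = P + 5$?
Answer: $\frac{11159}{31} \approx 359.97$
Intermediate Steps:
$x{\left(P \right)} = 5 + P$
$j{\left(y,q \right)} = 5 + q - y$ ($j{\left(y,q \right)} = \left(5 + q\right) - y = 5 + q - y$)
$T{\left(t \right)} = t^{2}$ ($T{\left(t \right)} = t \left(5 + t - 5\right) = t t = t^{2}$)
$V{\left(a \right)} = 3 - a$ ($V{\left(a \right)} = 2 - \left(-1 + a\right) = 3 - a$)
$\frac{1}{-31} + V{\left(T{\left(0 \right)} \right)} \left(773 - 653\right) = \frac{1}{-31} + \left(3 - 0^{2}\right) \left(773 - 653\right) = - \frac{1}{31} + \left(3 - 0\right) \left(773 - 653\right) = - \frac{1}{31} + \left(3 + 0\right) 120 = - \frac{1}{31} + 3 \cdot 120 = - \frac{1}{31} + 360 = \frac{11159}{31}$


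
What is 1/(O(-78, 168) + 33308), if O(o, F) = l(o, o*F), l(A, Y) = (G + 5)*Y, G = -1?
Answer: -1/19108 ≈ -5.2334e-5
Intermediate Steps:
l(A, Y) = 4*Y (l(A, Y) = (-1 + 5)*Y = 4*Y)
O(o, F) = 4*F*o (O(o, F) = 4*(o*F) = 4*(F*o) = 4*F*o)
1/(O(-78, 168) + 33308) = 1/(4*168*(-78) + 33308) = 1/(-52416 + 33308) = 1/(-19108) = -1/19108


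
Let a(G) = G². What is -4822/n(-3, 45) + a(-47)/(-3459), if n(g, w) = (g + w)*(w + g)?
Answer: -3429329/1016946 ≈ -3.3722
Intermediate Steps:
n(g, w) = (g + w)² (n(g, w) = (g + w)*(g + w) = (g + w)²)
-4822/n(-3, 45) + a(-47)/(-3459) = -4822/(-3 + 45)² + (-47)²/(-3459) = -4822/(42²) + 2209*(-1/3459) = -4822/1764 - 2209/3459 = -4822*1/1764 - 2209/3459 = -2411/882 - 2209/3459 = -3429329/1016946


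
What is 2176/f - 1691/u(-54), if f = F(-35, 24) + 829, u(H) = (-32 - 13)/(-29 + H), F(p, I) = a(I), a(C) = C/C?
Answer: -11639507/3735 ≈ -3116.3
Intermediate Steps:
a(C) = 1
F(p, I) = 1
u(H) = -45/(-29 + H)
f = 830 (f = 1 + 829 = 830)
2176/f - 1691/u(-54) = 2176/830 - 1691/((-45/(-29 - 54))) = 2176*(1/830) - 1691/((-45/(-83))) = 1088/415 - 1691/((-45*(-1/83))) = 1088/415 - 1691/45/83 = 1088/415 - 1691*83/45 = 1088/415 - 140353/45 = -11639507/3735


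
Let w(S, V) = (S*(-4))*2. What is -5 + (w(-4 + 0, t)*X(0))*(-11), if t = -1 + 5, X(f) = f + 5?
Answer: -1765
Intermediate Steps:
X(f) = 5 + f
t = 4
w(S, V) = -8*S (w(S, V) = -4*S*2 = -8*S)
-5 + (w(-4 + 0, t)*X(0))*(-11) = -5 + ((-8*(-4 + 0))*(5 + 0))*(-11) = -5 + (-8*(-4)*5)*(-11) = -5 + (32*5)*(-11) = -5 + 160*(-11) = -5 - 1760 = -1765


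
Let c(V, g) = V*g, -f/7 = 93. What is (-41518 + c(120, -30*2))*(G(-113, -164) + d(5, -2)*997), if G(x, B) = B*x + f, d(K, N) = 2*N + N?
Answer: -579695482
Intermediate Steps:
f = -651 (f = -7*93 = -651)
d(K, N) = 3*N
G(x, B) = -651 + B*x (G(x, B) = B*x - 651 = -651 + B*x)
(-41518 + c(120, -30*2))*(G(-113, -164) + d(5, -2)*997) = (-41518 + 120*(-30*2))*((-651 - 164*(-113)) + (3*(-2))*997) = (-41518 + 120*(-60))*((-651 + 18532) - 6*997) = (-41518 - 7200)*(17881 - 5982) = -48718*11899 = -579695482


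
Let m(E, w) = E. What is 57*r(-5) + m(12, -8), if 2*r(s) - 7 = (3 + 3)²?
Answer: 2475/2 ≈ 1237.5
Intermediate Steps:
r(s) = 43/2 (r(s) = 7/2 + (3 + 3)²/2 = 7/2 + (½)*6² = 7/2 + (½)*36 = 7/2 + 18 = 43/2)
57*r(-5) + m(12, -8) = 57*(43/2) + 12 = 2451/2 + 12 = 2475/2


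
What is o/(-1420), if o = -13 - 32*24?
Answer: 11/20 ≈ 0.55000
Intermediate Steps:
o = -781 (o = -13 - 768 = -781)
o/(-1420) = -781/(-1420) = -781*(-1/1420) = 11/20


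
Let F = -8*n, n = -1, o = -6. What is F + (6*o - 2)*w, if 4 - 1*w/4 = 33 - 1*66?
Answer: -5616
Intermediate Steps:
w = 148 (w = 16 - 4*(33 - 1*66) = 16 - 4*(33 - 66) = 16 - 4*(-33) = 16 + 132 = 148)
F = 8 (F = -8*(-1) = 8)
F + (6*o - 2)*w = 8 + (6*(-6) - 2)*148 = 8 + (-36 - 2)*148 = 8 - 38*148 = 8 - 5624 = -5616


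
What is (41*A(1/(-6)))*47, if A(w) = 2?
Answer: 3854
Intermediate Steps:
(41*A(1/(-6)))*47 = (41*2)*47 = 82*47 = 3854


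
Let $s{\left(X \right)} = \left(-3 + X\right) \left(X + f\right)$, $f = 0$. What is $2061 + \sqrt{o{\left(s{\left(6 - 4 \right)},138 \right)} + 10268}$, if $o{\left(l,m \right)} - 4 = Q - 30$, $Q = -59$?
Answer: $2061 + \sqrt{10183} \approx 2161.9$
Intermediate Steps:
$s{\left(X \right)} = X \left(-3 + X\right)$ ($s{\left(X \right)} = \left(-3 + X\right) \left(X + 0\right) = \left(-3 + X\right) X = X \left(-3 + X\right)$)
$o{\left(l,m \right)} = -85$ ($o{\left(l,m \right)} = 4 - 89 = -85$)
$2061 + \sqrt{o{\left(s{\left(6 - 4 \right)},138 \right)} + 10268} = 2061 + \sqrt{-85 + 10268} = 2061 + \sqrt{10183}$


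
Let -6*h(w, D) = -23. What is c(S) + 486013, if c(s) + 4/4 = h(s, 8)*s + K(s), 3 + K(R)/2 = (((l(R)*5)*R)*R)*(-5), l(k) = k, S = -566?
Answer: 27199675909/3 ≈ 9.0666e+9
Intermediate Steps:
h(w, D) = 23/6 (h(w, D) = -⅙*(-23) = 23/6)
K(R) = -6 - 50*R³ (K(R) = -6 + 2*((((R*5)*R)*R)*(-5)) = -6 + 2*((((5*R)*R)*R)*(-5)) = -6 + 2*(((5*R²)*R)*(-5)) = -6 + 2*((5*R³)*(-5)) = -6 + 2*(-25*R³) = -6 - 50*R³)
c(s) = -7 - 50*s³ + 23*s/6 (c(s) = -1 + (23*s/6 + (-6 - 50*s³)) = -1 + (-6 - 50*s³ + 23*s/6) = -7 - 50*s³ + 23*s/6)
c(S) + 486013 = (-7 - 50*(-566)³ + (23/6)*(-566)) + 486013 = (-7 - 50*(-181321496) - 6509/3) + 486013 = (-7 + 9066074800 - 6509/3) + 486013 = 27198217870/3 + 486013 = 27199675909/3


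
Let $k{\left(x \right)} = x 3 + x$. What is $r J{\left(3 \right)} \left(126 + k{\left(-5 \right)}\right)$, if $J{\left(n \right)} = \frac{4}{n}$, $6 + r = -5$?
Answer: $- \frac{4664}{3} \approx -1554.7$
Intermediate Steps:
$r = -11$ ($r = -6 - 5 = -11$)
$k{\left(x \right)} = 4 x$ ($k{\left(x \right)} = 3 x + x = 4 x$)
$r J{\left(3 \right)} \left(126 + k{\left(-5 \right)}\right) = - 11 \cdot \frac{4}{3} \left(126 + 4 \left(-5\right)\right) = - 11 \cdot 4 \cdot \frac{1}{3} \left(126 - 20\right) = \left(-11\right) \frac{4}{3} \cdot 106 = \left(- \frac{44}{3}\right) 106 = - \frac{4664}{3}$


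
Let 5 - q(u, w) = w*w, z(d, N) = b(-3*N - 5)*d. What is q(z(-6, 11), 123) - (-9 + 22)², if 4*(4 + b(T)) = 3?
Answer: -15293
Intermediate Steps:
b(T) = -13/4 (b(T) = -4 + (¼)*3 = -4 + ¾ = -13/4)
z(d, N) = -13*d/4
q(u, w) = 5 - w² (q(u, w) = 5 - w*w = 5 - w²)
q(z(-6, 11), 123) - (-9 + 22)² = (5 - 1*123²) - (-9 + 22)² = (5 - 1*15129) - 1*13² = (5 - 15129) - 1*169 = -15124 - 169 = -15293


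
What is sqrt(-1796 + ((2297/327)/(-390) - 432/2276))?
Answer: I*sqrt(1050904677562091690)/24188190 ≈ 42.382*I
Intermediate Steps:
sqrt(-1796 + ((2297/327)/(-390) - 432/2276)) = sqrt(-1796 + ((2297*(1/327))*(-1/390) - 432*1/2276)) = sqrt(-1796 + ((2297/327)*(-1/390) - 108/569)) = sqrt(-1796 + (-2297/127530 - 108/569)) = sqrt(-1796 - 15080233/72564570) = sqrt(-130341047953/72564570) = I*sqrt(1050904677562091690)/24188190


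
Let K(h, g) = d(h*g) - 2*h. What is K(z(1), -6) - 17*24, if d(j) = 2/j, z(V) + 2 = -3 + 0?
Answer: -5969/15 ≈ -397.93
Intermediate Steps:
z(V) = -5 (z(V) = -2 + (-3 + 0) = -2 - 3 = -5)
K(h, g) = -2*h + 2/(g*h) (K(h, g) = 2/((h*g)) - 2*h = 2/((g*h)) - 2*h = 2*(1/(g*h)) - 2*h = 2/(g*h) - 2*h = -2*h + 2/(g*h))
K(z(1), -6) - 17*24 = (-2*(-5) + 2/(-6*(-5))) - 17*24 = (10 + 2*(-1/6)*(-1/5)) - 408 = (10 + 1/15) - 408 = 151/15 - 408 = -5969/15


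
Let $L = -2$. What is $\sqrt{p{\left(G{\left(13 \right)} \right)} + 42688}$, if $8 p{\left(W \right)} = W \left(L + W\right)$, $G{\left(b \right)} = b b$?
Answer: $\frac{\sqrt{739454}}{4} \approx 214.98$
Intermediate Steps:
$G{\left(b \right)} = b^{2}$
$p{\left(W \right)} = \frac{W \left(-2 + W\right)}{8}$
$\sqrt{p{\left(G{\left(13 \right)} \right)} + 42688} = \sqrt{\frac{13^{2} \left(-2 + 13^{2}\right)}{8} + 42688} = \sqrt{\frac{1}{8} \cdot 169 \left(-2 + 169\right) + 42688} = \sqrt{\frac{1}{8} \cdot 169 \cdot 167 + 42688} = \sqrt{\frac{28223}{8} + 42688} = \sqrt{\frac{369727}{8}} = \frac{\sqrt{739454}}{4}$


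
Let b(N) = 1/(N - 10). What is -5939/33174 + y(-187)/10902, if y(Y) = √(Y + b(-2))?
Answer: -5939/33174 + I*√6735/65412 ≈ -0.17903 + 0.0012546*I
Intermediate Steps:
b(N) = 1/(-10 + N)
y(Y) = √(-1/12 + Y) (y(Y) = √(Y + 1/(-10 - 2)) = √(Y + 1/(-12)) = √(Y - 1/12) = √(-1/12 + Y))
-5939/33174 + y(-187)/10902 = -5939/33174 + (√(-3 + 36*(-187))/6)/10902 = -5939*1/33174 + (√(-3 - 6732)/6)*(1/10902) = -5939/33174 + (√(-6735)/6)*(1/10902) = -5939/33174 + ((I*√6735)/6)*(1/10902) = -5939/33174 + (I*√6735/6)*(1/10902) = -5939/33174 + I*√6735/65412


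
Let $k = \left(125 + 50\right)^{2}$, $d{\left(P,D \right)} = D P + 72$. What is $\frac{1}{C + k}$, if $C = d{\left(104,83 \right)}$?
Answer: $\frac{1}{39329} \approx 2.5427 \cdot 10^{-5}$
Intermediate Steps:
$d{\left(P,D \right)} = 72 + D P$
$C = 8704$ ($C = 72 + 83 \cdot 104 = 72 + 8632 = 8704$)
$k = 30625$ ($k = 175^{2} = 30625$)
$\frac{1}{C + k} = \frac{1}{8704 + 30625} = \frac{1}{39329}$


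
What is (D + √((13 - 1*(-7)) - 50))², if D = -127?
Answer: (127 - I*√30)² ≈ 16099.0 - 1391.2*I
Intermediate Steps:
(D + √((13 - 1*(-7)) - 50))² = (-127 + √((13 - 1*(-7)) - 50))² = (-127 + √((13 + 7) - 50))² = (-127 + √(20 - 50))² = (-127 + √(-30))² = (-127 + I*√30)²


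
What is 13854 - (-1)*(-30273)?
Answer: -16419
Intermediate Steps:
13854 - (-1)*(-30273) = 13854 - 1*30273 = 13854 - 30273 = -16419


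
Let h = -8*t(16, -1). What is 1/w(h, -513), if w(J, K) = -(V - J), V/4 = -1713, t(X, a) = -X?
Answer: 1/6980 ≈ 0.00014327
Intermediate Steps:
V = -6852 (V = 4*(-1713) = -6852)
h = 128 (h = -(-8)*16 = -8*(-16) = 128)
w(J, K) = 6852 + J (w(J, K) = -(-6852 - J) = 6852 + J)
1/w(h, -513) = 1/(6852 + 128) = 1/6980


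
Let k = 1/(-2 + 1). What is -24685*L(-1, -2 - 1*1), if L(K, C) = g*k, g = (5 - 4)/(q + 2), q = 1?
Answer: 24685/3 ≈ 8228.3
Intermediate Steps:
g = ⅓ (g = (5 - 4)/(1 + 2) = 1/3 = 1*(⅓) = ⅓ ≈ 0.33333)
k = -1 (k = 1/(-1) = -1)
L(K, C) = -⅓ (L(K, C) = (⅓)*(-1) = -⅓)
-24685*L(-1, -2 - 1*1) = -24685*(-⅓) = 24685/3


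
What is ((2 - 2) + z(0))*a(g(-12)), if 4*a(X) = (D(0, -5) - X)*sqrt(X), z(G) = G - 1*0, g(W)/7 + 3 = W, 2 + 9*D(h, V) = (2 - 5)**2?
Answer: 0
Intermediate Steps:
D(h, V) = 7/9 (D(h, V) = -2/9 + (2 - 5)**2/9 = -2/9 + (1/9)*(-3)**2 = -2/9 + (1/9)*9 = -2/9 + 1 = 7/9)
g(W) = -21 + 7*W
z(G) = G (z(G) = G + 0 = G)
a(X) = sqrt(X)*(7/9 - X)/4 (a(X) = ((7/9 - X)*sqrt(X))/4 = (sqrt(X)*(7/9 - X))/4 = sqrt(X)*(7/9 - X)/4)
((2 - 2) + z(0))*a(g(-12)) = ((2 - 2) + 0)*(sqrt(-21 + 7*(-12))*(7 - 9*(-21 + 7*(-12)))/36) = (0 + 0)*(sqrt(-21 - 84)*(7 - 9*(-21 - 84))/36) = 0*(sqrt(-105)*(7 - 9*(-105))/36) = 0*((I*sqrt(105))*(7 + 945)/36) = 0*((1/36)*(I*sqrt(105))*952) = 0*(238*I*sqrt(105)/9) = 0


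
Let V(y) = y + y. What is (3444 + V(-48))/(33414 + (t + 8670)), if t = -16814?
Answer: 1674/12635 ≈ 0.13249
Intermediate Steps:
V(y) = 2*y
(3444 + V(-48))/(33414 + (t + 8670)) = (3444 + 2*(-48))/(33414 + (-16814 + 8670)) = (3444 - 96)/(33414 - 8144) = 3348/25270 = 3348*(1/25270) = 1674/12635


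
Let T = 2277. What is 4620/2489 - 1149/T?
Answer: 2553293/1889151 ≈ 1.3516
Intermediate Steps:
4620/2489 - 1149/T = 4620/2489 - 1149/2277 = 4620*(1/2489) - 1149*1/2277 = 4620/2489 - 383/759 = 2553293/1889151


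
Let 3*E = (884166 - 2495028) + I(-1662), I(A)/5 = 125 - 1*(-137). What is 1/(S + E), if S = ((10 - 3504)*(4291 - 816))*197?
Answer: -3/7177324702 ≈ -4.1798e-10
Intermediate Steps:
I(A) = 1310 (I(A) = 5*(125 - 1*(-137)) = 5*(125 + 137) = 5*262 = 1310)
E = -1609552/3 (E = ((884166 - 2495028) + 1310)/3 = (-1610862 + 1310)/3 = (⅓)*(-1609552) = -1609552/3 ≈ -5.3652e+5)
S = -2391905050 (S = -3494*3475*197 = -12141650*197 = -2391905050)
1/(S + E) = 1/(-2391905050 - 1609552/3) = 1/(-7177324702/3) = -3/7177324702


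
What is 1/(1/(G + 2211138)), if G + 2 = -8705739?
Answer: -6494603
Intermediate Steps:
G = -8705741 (G = -2 - 8705739 = -8705741)
1/(1/(G + 2211138)) = 1/(1/(-8705741 + 2211138)) = 1/(1/(-6494603)) = 1/(-1/6494603) = -6494603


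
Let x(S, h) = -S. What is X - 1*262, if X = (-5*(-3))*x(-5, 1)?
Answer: -187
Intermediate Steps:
X = 75 (X = (-5*(-3))*(-1*(-5)) = 15*5 = 75)
X - 1*262 = 75 - 1*262 = 75 - 262 = -187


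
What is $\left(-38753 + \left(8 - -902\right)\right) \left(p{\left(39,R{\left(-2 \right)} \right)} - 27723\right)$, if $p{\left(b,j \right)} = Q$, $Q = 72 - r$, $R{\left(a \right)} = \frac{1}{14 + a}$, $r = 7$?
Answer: $1046661694$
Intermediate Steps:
$Q = 65$ ($Q = 72 - 7 = 65$)
$p{\left(b,j \right)} = 65$
$\left(-38753 + \left(8 - -902\right)\right) \left(p{\left(39,R{\left(-2 \right)} \right)} - 27723\right) = \left(-38753 + \left(8 - -902\right)\right) \left(65 - 27723\right) = \left(-38753 + \left(8 + 902\right)\right) \left(-27658\right) = \left(-38753 + 910\right) \left(-27658\right) = \left(-37843\right) \left(-27658\right) = 1046661694$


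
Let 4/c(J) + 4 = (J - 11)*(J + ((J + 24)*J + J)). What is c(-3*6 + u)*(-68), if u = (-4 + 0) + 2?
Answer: -68/929 ≈ -0.073197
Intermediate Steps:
u = -2 (u = -4 + 2 = -2)
c(J) = 4/(-4 + (-11 + J)*(2*J + J*(24 + J))) (c(J) = 4/(-4 + (J - 11)*(J + ((J + 24)*J + J))) = 4/(-4 + (-11 + J)*(J + ((24 + J)*J + J))) = 4/(-4 + (-11 + J)*(J + (J*(24 + J) + J))) = 4/(-4 + (-11 + J)*(J + (J + J*(24 + J)))) = 4/(-4 + (-11 + J)*(2*J + J*(24 + J))))
c(-3*6 + u)*(-68) = (4/(-4 + (-3*6 - 2)**3 - 286*(-3*6 - 2) + 15*(-3*6 - 2)**2))*(-68) = (4/(-4 + (-18 - 2)**3 - 286*(-18 - 2) + 15*(-18 - 2)**2))*(-68) = (4/(-4 + (-20)**3 - 286*(-20) + 15*(-20)**2))*(-68) = (4/(-4 - 8000 + 5720 + 15*400))*(-68) = (4/(-4 - 8000 + 5720 + 6000))*(-68) = (4/3716)*(-68) = (4*(1/3716))*(-68) = (1/929)*(-68) = -68/929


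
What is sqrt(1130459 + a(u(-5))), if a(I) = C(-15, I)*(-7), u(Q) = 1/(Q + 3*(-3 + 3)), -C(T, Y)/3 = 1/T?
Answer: 24*sqrt(49065)/5 ≈ 1063.2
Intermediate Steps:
C(T, Y) = -3/T
u(Q) = 1/Q (u(Q) = 1/(Q + 3*0) = 1/(Q + 0) = 1/Q)
a(I) = -7/5 (a(I) = -3/(-15)*(-7) = -3*(-1/15)*(-7) = (1/5)*(-7) = -7/5)
sqrt(1130459 + a(u(-5))) = sqrt(1130459 - 7/5) = sqrt(5652288/5) = 24*sqrt(49065)/5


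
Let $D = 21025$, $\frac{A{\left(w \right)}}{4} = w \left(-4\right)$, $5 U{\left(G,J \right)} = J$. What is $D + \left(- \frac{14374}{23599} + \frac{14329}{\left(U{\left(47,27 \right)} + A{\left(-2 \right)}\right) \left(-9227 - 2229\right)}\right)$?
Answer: $\frac{1062896418643117}{50555476928} \approx 21024.0$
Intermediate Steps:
$U{\left(G,J \right)} = \frac{J}{5}$
$A{\left(w \right)} = - 16 w$ ($A{\left(w \right)} = 4 w \left(-4\right) = 4 \left(- 4 w\right) = - 16 w$)
$D + \left(- \frac{14374}{23599} + \frac{14329}{\left(U{\left(47,27 \right)} + A{\left(-2 \right)}\right) \left(-9227 - 2229\right)}\right) = 21025 + \left(- \frac{14374}{23599} + \frac{14329}{\left(\frac{1}{5} \cdot 27 - -32\right) \left(-9227 - 2229\right)}\right) = 21025 + \left(\left(-14374\right) \frac{1}{23599} + \frac{14329}{\left(\frac{27}{5} + 32\right) \left(-11456\right)}\right) = 21025 - \left(\frac{14374}{23599} - \frac{14329}{\frac{187}{5} \left(-11456\right)}\right) = 21025 - \left(\frac{14374}{23599} - \frac{14329}{- \frac{2142272}{5}}\right) = 21025 + \left(- \frac{14374}{23599} + 14329 \left(- \frac{5}{2142272}\right)\right) = 21025 - \frac{32483768083}{50555476928} = \frac{1062896418643117}{50555476928}$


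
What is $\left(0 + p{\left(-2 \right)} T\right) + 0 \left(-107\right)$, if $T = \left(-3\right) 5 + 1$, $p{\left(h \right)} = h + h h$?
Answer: $-28$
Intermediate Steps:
$p{\left(h \right)} = h + h^{2}$
$T = -14$ ($T = -15 + 1 = -14$)
$\left(0 + p{\left(-2 \right)} T\right) + 0 \left(-107\right) = \left(0 + - 2 \left(1 - 2\right) \left(-14\right)\right) + 0 \left(-107\right) = \left(0 + \left(-2\right) \left(-1\right) \left(-14\right)\right) + 0 = \left(0 + 2 \left(-14\right)\right) + 0 = \left(0 - 28\right) + 0 = -28 + 0 = -28$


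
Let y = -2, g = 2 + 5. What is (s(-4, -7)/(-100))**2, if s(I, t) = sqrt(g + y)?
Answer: 1/2000 ≈ 0.00050000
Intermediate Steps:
g = 7
s(I, t) = sqrt(5) (s(I, t) = sqrt(7 - 2) = sqrt(5))
(s(-4, -7)/(-100))**2 = (sqrt(5)/(-100))**2 = (sqrt(5)*(-1/100))**2 = (-sqrt(5)/100)**2 = 1/2000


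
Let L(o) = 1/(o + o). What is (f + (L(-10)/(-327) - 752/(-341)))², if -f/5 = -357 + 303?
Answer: 368517255454800841/4973524419600 ≈ 74096.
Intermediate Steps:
L(o) = 1/(2*o)
f = 270 (f = -5*(-357 + 303) = -5*(-54) = 270)
(f + (L(-10)/(-327) - 752/(-341)))² = (270 + (((½)/(-10))/(-327) - 752/(-341)))² = (270 + (((½)*(-⅒))*(-1/327) - 752*(-1/341)))² = (270 + (-1/20*(-1/327) + 752/341))² = (270 + (1/6540 + 752/341))² = (270 + 4918421/2230140)² = (607056221/2230140)² = 368517255454800841/4973524419600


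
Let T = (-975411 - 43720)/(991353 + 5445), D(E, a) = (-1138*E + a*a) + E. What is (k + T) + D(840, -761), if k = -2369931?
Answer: -2737098679351/996798 ≈ -2.7459e+6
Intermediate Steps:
D(E, a) = a² - 1137*E (D(E, a) = (-1138*E + a²) + E = (a² - 1138*E) + E = a² - 1137*E)
T = -1019131/996798 ≈ -1.0224
(k + T) + D(840, -761) = (-2369931 - 1019131/996798) + ((-761)² - 1137*840) = -2362343500069/996798 + (579121 - 955080) = -2362343500069/996798 - 375959 = -2737098679351/996798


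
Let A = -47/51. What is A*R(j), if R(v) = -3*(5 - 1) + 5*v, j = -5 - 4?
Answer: 893/17 ≈ 52.529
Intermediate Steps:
j = -9
A = -47/51 (A = -47*1/51 = -47/51 ≈ -0.92157)
R(v) = -12 + 5*v (R(v) = -3*4 + 5*v = -12 + 5*v)
A*R(j) = -47*(-12 + 5*(-9))/51 = -47*(-12 - 45)/51 = -47/51*(-57) = 893/17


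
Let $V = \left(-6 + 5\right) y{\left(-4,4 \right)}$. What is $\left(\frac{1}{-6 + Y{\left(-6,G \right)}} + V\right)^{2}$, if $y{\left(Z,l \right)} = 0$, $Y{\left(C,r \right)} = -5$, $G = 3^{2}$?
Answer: $\frac{1}{121} \approx 0.0082645$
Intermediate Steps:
$G = 9$
$V = 0$ ($V = \left(-6 + 5\right) 0 = \left(-1\right) 0 = 0$)
$\left(\frac{1}{-6 + Y{\left(-6,G \right)}} + V\right)^{2} = \left(\frac{1}{-6 - 5} + 0\right)^{2} = \left(\frac{1}{-11} + 0\right)^{2} = \left(- \frac{1}{11} + 0\right)^{2} = \left(- \frac{1}{11}\right)^{2} = \frac{1}{121}$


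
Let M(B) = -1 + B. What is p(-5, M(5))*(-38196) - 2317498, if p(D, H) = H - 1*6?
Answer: -2241106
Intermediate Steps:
p(D, H) = -6 + H (p(D, H) = H - 6 = -6 + H)
p(-5, M(5))*(-38196) - 2317498 = (-6 + (-1 + 5))*(-38196) - 2317498 = (-6 + 4)*(-38196) - 2317498 = -2*(-38196) - 2317498 = 76392 - 2317498 = -2241106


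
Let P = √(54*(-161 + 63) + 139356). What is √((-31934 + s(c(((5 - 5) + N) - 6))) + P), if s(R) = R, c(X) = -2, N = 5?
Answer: 2*√(-7984 + 21*√19) ≈ 177.68*I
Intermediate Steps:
P = 84*√19 (P = √(54*(-98) + 139356) = √(-5292 + 139356) = √134064 = 84*√19 ≈ 366.15)
√((-31934 + s(c(((5 - 5) + N) - 6))) + P) = √((-31934 - 2) + 84*√19) = √(-31936 + 84*√19)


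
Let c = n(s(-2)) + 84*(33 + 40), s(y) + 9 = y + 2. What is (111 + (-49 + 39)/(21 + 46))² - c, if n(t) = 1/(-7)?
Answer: 193440956/31423 ≈ 6156.0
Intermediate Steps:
s(y) = -7 + y (s(y) = -9 + (y + 2) = -9 + (2 + y) = -7 + y)
n(t) = -⅐
c = 42923/7 (c = -⅐ + 84*(33 + 40) = -⅐ + 84*73 = -⅐ + 6132 = 42923/7 ≈ 6131.9)
(111 + (-49 + 39)/(21 + 46))² - c = (111 + (-49 + 39)/(21 + 46))² - 1*42923/7 = (111 - 10/67)² - 42923/7 = (7427/67)² - 42923/7 = 55160329/4489 - 42923/7 = 193440956/31423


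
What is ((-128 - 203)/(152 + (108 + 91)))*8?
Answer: -2648/351 ≈ -7.5442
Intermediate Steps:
((-128 - 203)/(152 + (108 + 91)))*8 = -331/(152 + 199)*8 = -331/351*8 = -2648/351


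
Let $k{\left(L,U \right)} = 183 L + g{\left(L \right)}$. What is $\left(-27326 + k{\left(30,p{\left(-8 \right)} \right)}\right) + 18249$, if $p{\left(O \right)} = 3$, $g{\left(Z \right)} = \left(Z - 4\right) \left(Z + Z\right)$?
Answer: $-2027$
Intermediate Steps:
$g{\left(Z \right)} = 2 Z \left(-4 + Z\right)$ ($g{\left(Z \right)} = \left(-4 + Z\right) 2 Z = 2 Z \left(-4 + Z\right)$)
$k{\left(L,U \right)} = 183 L + 2 L \left(-4 + L\right)$
$\left(-27326 + k{\left(30,p{\left(-8 \right)} \right)}\right) + 18249 = \left(-27326 + 30 \left(175 + 2 \cdot 30\right)\right) + 18249 = \left(-27326 + 30 \left(175 + 60\right)\right) + 18249 = \left(-27326 + 30 \cdot 235\right) + 18249 = \left(-27326 + 7050\right) + 18249 = -20276 + 18249 = -2027$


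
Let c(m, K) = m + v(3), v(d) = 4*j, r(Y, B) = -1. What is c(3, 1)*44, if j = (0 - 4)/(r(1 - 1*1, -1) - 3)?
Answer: 308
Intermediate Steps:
j = 1 (j = (0 - 4)/(-1 - 3) = -4/(-4) = -4*(-¼) = 1)
v(d) = 4 (v(d) = 4*1 = 4)
c(m, K) = 4 + m (c(m, K) = m + 4 = 4 + m)
c(3, 1)*44 = (4 + 3)*44 = 7*44 = 308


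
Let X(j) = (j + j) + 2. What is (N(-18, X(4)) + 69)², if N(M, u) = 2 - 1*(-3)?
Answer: 5476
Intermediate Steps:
X(j) = 2 + 2*j (X(j) = 2*j + 2 = 2 + 2*j)
N(M, u) = 5 (N(M, u) = 2 + 3 = 5)
(N(-18, X(4)) + 69)² = (5 + 69)² = 74² = 5476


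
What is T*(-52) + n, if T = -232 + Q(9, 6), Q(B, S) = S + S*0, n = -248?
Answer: 11504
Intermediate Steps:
Q(B, S) = S (Q(B, S) = S + 0 = S)
T = -226 (T = -232 + 6 = -226)
T*(-52) + n = -226*(-52) - 248 = 11752 - 248 = 11504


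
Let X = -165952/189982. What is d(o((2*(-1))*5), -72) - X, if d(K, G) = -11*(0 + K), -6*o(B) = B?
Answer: -4975577/284973 ≈ -17.460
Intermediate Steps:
o(B) = -B/6
d(K, G) = -11*K
X = -82976/94991 (X = -165952*1/189982 = -82976/94991 ≈ -0.87351)
d(o((2*(-1))*5), -72) - X = -(-11)*(2*(-1))*5/6 - 1*(-82976/94991) = -(-11)*(-2*5)/6 + 82976/94991 = -(-11)*(-10)/6 + 82976/94991 = -11*5/3 + 82976/94991 = -55/3 + 82976/94991 = -4975577/284973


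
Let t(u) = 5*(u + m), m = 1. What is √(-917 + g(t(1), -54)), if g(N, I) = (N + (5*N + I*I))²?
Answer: √8855659 ≈ 2975.8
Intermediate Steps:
t(u) = 5 + 5*u (t(u) = 5*(u + 1) = 5*(1 + u) = 5 + 5*u)
g(N, I) = (I² + 6*N)² (g(N, I) = (N + (5*N + I²))² = (N + (I² + 5*N))² = (I² + 6*N)²)
√(-917 + g(t(1), -54)) = √(-917 + ((-54)² + 6*(5 + 5*1))²) = √(-917 + (2916 + 6*(5 + 5))²) = √(-917 + (2916 + 6*10)²) = √(-917 + (2916 + 60)²) = √(-917 + 2976²) = √(-917 + 8856576) = √8855659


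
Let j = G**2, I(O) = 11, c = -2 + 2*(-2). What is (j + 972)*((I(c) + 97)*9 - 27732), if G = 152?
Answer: -644273760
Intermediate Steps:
c = -6 (c = -2 - 4 = -6)
j = 23104 (j = 152**2 = 23104)
(j + 972)*((I(c) + 97)*9 - 27732) = (23104 + 972)*((11 + 97)*9 - 27732) = 24076*(108*9 - 27732) = 24076*(972 - 27732) = 24076*(-26760) = -644273760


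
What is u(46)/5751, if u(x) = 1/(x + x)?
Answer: 1/529092 ≈ 1.8900e-6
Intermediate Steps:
u(x) = 1/(2*x)
u(46)/5751 = ((½)/46)/5751 = ((½)*(1/46))*(1/5751) = (1/92)*(1/5751) = 1/529092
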